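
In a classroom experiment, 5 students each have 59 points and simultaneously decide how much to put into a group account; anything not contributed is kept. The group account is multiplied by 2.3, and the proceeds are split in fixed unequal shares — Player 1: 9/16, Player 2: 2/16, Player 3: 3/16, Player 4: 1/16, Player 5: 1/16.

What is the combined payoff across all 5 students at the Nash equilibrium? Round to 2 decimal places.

Each unit j contributes comes back to j as 2.3 × (j's share), so j prefers to contribute only if that share exceeds 1/2.3 = 0.4348; otherwise keeping the unit dominates.
The only share above 0.4348 is Player 1's 9/16, contributing 59; the remaining 4 contribute 0. Total contributed: 59.
The group account pays out 2.3 × 59 = 135.70 in total (split across the unequal shares, but the aggregate is all that matters for the group sum).
The 4 free-riders keep 59 each, adding 236. Group total = 236 + 135.70 = 371.70.

371.70 points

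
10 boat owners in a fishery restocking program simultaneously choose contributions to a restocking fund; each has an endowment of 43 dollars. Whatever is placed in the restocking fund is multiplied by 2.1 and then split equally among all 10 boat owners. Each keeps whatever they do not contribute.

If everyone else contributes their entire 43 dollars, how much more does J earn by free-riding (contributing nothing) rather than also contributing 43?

33.97 dollars

Switching from a contribution of 43 to 0 lets J keep an extra 43 dollars, but lowers the restocking fund by 43, which costs J their own share of that drop: 2.1/10 × 43 = 9.03.
Net gain = 43 − 9.03 = 33.97. The private return per contributed unit (0.2100) is below 1, so free-riding is indeed the best response regardless of what the others do.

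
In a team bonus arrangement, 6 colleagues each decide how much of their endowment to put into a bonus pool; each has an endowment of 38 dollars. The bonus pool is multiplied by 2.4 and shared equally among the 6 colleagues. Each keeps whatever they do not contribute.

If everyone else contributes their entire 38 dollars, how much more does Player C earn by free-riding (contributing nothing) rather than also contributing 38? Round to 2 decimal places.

22.80 dollars

Switching from a contribution of 38 to 0 lets Player C keep an extra 38 dollars, but lowers the bonus pool by 38, which costs Player C their own share of that drop: 2.4/6 × 38 = 15.20.
Net gain = 38 − 15.20 = 22.80. The private return per contributed unit (0.4000) is below 1, so free-riding is indeed the best response regardless of what the others do.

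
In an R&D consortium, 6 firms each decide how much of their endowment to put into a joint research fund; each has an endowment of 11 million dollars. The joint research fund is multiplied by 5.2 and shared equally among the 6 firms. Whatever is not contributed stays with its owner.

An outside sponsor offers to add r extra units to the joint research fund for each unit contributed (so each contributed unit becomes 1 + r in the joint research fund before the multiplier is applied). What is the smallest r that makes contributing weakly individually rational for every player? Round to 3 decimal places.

With matching at rate r, one contributed unit becomes (1 + r) in the joint research fund and returns 5.2 × (1 + r) / 6 to the contributor.
Setting this equal to 1: 1 + r = 6/5.2 = 1.1538.
So the minimum matching rate is r = 1.1538 − 1 = 0.154.

0.154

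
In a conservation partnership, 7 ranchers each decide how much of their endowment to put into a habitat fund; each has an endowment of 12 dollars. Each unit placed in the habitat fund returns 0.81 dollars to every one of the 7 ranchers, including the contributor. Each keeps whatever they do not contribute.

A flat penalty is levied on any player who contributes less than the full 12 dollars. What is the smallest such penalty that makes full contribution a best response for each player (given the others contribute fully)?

Given the others contribute fully, the best deviation is to contribute 0 (any partial contribution still incurs the fine and gives up units whose private return 0.81 is below 1).
Deviating from 12 to 0 saves 12 dollars but forfeits the deviator's share of the drop in the habitat fund: 0.81 × 12 = 9.72.
So the deviation gain is 12 − 9.72 = 2.28, and the fine must be at least 2.28 dollars to wipe it out.

2.28 dollars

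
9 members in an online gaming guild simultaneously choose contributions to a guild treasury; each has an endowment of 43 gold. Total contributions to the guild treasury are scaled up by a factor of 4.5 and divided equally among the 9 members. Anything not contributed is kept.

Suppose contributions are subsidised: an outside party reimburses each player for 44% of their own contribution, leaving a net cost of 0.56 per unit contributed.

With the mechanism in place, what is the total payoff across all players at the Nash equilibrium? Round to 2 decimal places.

The effective private return is (4.5/9) / 0.56 = 0.8929, which is still under 1, so the mechanism doesn't change anyone's dominant strategy: zero contribution.
Everyone keeps their endowment and the group total is 9 × 43 = 387.

387.00 gold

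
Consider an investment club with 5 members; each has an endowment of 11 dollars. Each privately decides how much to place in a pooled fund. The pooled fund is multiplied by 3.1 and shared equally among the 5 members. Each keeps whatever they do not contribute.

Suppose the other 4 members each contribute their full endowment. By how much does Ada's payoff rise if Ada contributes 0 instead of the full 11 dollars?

4.18 dollars

Switching from a contribution of 11 to 0 lets Ada keep an extra 11 dollars, but lowers the pooled fund by 11, which costs Ada their own share of that drop: 3.1/5 × 11 = 6.82.
Net gain = 11 − 6.82 = 4.18. The private return per contributed unit (0.6200) is below 1, so free-riding is indeed the best response regardless of what the others do.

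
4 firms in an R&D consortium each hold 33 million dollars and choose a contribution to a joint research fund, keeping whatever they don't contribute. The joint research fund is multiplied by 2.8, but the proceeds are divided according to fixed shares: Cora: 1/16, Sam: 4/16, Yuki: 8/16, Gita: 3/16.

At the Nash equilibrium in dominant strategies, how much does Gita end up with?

Player j's private return per contributed unit is 2.8 × (j's share). Contributing is weakly dominant for j when that share is at least 1/2.8 = 0.3571, and contributing 0 is dominant otherwise.
The only share above 0.3571 is Yuki's 8/16, contributing 33; the remaining 3 contribute 0. Total contributed: 33.
Gita keeps 33 and receives 2.8 × 33 × 3/16 = 17.33 from the joint research fund, for a payoff of 50.33.

50.33 million dollars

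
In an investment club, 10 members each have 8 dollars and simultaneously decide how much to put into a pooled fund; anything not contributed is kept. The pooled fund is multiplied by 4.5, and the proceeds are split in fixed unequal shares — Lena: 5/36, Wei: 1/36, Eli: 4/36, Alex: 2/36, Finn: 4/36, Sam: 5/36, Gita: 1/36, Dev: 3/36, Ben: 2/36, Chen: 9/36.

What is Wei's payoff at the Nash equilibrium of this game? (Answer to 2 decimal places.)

9.00 dollars

For player j, contributing a unit is worthwhile iff 4.5 × (j's share) ≥ 1, i.e. iff j's share is at least 0.2222.
Chen alone (share 9/36) is above the threshold, contributing 8; the remaining 9 contribute 0. Total contributed: 8.
Wei keeps 8 and receives 4.5 × 8 × 1/36 = 1.00 from the pooled fund, for a payoff of 9.00.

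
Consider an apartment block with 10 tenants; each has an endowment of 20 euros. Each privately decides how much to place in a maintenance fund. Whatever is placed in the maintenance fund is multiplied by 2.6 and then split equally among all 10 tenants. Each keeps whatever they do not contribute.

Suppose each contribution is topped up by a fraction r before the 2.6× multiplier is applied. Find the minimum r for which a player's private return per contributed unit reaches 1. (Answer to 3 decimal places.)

With matching at rate r, one contributed unit becomes (1 + r) in the maintenance fund and returns 2.6 × (1 + r) / 10 to the contributor.
Setting this equal to 1: 1 + r = 10/2.6 = 3.8462.
So the minimum matching rate is r = 3.8462 − 1 = 2.846.

2.846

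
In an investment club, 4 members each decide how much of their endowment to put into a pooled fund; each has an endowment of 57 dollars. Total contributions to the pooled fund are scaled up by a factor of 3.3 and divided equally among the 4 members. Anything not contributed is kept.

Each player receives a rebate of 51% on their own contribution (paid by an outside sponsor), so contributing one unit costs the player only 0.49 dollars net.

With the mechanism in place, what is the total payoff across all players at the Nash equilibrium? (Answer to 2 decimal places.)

868.68 dollars

Under the mechanism each unit contributed yields (3.3/4) / 0.49 = 1.6837 back to its contributor per unit of net cost, which exceeds 1, making full contribution the dominant choice for everyone.
So the Nash equilibrium is full contribution by all 4; the group earns 4 × (57 × 0.51 + 3.3 × 57) = 868.68.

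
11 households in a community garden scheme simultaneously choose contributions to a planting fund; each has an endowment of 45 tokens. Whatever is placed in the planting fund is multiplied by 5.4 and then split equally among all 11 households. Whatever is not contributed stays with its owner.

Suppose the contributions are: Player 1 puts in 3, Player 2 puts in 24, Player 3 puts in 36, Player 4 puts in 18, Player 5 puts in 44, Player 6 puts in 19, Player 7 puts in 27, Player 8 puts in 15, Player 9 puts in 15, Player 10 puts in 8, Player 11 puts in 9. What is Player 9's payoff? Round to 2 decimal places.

137.02 tokens

Total contributed: 3 + 24 + 36 + 18 + 44 + 19 + 27 + 15 + 15 + 8 + 9 = 218.
Each receives 5.4 × 218 / 11 = 107.02 from the planting fund.
Player 9 keeps 45 − 15 = 30, so Player 9's payoff is 30 + 107.02 = 137.02.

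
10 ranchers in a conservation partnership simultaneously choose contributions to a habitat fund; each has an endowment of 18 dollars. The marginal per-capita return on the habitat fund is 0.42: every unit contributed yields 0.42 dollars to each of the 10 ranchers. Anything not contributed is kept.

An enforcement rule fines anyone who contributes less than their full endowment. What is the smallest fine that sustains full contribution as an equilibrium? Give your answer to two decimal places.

10.44 dollars

Given the others contribute fully, the best deviation is to contribute 0 (any partial contribution still incurs the fine and gives up units whose private return 0.42 is below 1).
Deviating from 18 to 0 saves 18 dollars but forfeits the deviator's share of the drop in the habitat fund: 0.42 × 18 = 7.56.
So the deviation gain is 18 − 7.56 = 10.44, and the fine must be at least 10.44 dollars to wipe it out.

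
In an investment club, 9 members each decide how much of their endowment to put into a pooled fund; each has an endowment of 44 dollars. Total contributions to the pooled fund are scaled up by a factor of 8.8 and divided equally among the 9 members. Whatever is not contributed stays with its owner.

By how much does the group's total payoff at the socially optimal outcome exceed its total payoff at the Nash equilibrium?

3088.80 dollars

Each contributed unit returns 8.8/9 = 0.9778 to its contributor — below 1 — so contributing 0 is dominant for every player. At the Nash equilibrium everyone keeps their 44, and the group total is 9 × 44 = 396.
Each contributed unit returns 8.800 to the group as a whole (0.9778 to each of 9 players), which exceeds 1, so the social optimum is full contribution: group total = 8.800 × 396 = 3484.80.
Efficiency loss = 3484.80 − 396 = 3088.80.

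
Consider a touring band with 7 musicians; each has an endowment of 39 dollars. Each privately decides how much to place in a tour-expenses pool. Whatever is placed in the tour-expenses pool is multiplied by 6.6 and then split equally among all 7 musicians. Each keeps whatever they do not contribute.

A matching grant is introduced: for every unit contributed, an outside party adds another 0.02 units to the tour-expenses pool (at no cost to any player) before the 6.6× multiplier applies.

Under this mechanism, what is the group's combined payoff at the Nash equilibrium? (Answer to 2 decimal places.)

273.00 dollars

With the mechanism, a contributed unit returns 6.6 × 1.02 / 7 = 0.9617 per unit of net cost — still below 1 — so contributing 0 remains dominant for every player.
At the Nash equilibrium no one contributes; group total payoff = 7 × 39 = 273.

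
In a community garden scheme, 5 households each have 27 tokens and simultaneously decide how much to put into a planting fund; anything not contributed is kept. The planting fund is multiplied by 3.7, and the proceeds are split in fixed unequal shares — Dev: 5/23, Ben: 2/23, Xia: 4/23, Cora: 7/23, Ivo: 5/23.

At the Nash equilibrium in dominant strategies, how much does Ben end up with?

A player with share s gets back 3.7·s per unit contributed, so full contribution is dominant for anyone with s > 1/3.7 = 0.2703 and zero contribution is dominant for anyone below.
The only share above 0.2703 is Cora's 7/23, contributing 27; the remaining 4 contribute 0. Total contributed: 27.
Ben keeps 27 and receives 3.7 × 27 × 2/23 = 8.69 from the planting fund, for a payoff of 35.69.

35.69 tokens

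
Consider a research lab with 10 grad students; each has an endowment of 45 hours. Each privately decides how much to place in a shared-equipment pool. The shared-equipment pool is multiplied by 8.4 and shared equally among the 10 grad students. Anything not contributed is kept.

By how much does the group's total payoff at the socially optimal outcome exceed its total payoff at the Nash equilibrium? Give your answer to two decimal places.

3330.00 hours

Each contributed unit returns 8.4/10 = 0.8400 to its contributor — below 1 — so contributing 0 is dominant for every player. At the Nash equilibrium everyone keeps their 45, and the group total is 10 × 45 = 450.
Each contributed unit returns 8.400 to the group as a whole (0.8400 to each of 10 players), which exceeds 1, so the social optimum is full contribution: group total = 8.400 × 450 = 3780.00.
Efficiency loss = 3780.00 − 450 = 3330.00.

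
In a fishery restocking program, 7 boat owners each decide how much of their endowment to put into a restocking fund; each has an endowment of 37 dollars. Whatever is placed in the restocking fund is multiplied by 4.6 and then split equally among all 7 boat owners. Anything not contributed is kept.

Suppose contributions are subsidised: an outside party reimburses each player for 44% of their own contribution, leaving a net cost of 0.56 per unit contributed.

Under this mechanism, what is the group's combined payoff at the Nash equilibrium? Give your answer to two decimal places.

The effective private return per unit is now (4.6/7) / 0.56 = 1.1735 > 1, so every player's dominant strategy flips to full contribution.
So the Nash equilibrium is full contribution by all 7; the group earns 7 × (37 × 0.44 + 4.6 × 37) = 1305.36.

1305.36 dollars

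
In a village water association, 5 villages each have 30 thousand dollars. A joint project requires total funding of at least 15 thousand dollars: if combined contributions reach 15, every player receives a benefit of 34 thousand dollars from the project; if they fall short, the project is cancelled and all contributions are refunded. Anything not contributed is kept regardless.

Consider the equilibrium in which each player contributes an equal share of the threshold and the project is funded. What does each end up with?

Equal share of the threshold: 15/5 = 3.
At this profile no one gains by cutting their contribution: any cut drops the total below 15, the project is cancelled, contributions are refunded, and the deviator ends with 30, which is less than 30 − 3 + 34 = 61. Contributing more than 3 just wastes the excess. So contributing exactly 3 is a best response.
Each player's payoff: 30 − 3 + 34 = 61.

61 thousand dollars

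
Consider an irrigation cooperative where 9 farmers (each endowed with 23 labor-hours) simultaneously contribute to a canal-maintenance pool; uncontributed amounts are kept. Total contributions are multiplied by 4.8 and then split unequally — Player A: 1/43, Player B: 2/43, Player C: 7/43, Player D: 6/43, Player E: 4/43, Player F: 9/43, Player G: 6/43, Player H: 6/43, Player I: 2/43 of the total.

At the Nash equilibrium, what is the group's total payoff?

Player j's private return per contributed unit is 4.8 × (j's share). Contributing is weakly dominant for j when that share is at least 1/4.8 = 0.2083, and contributing 0 is dominant otherwise.
The only share above 0.2083 is Player F's 9/43, contributing 23; the remaining 8 contribute 0. Total contributed: 23.
The canal-maintenance pool pays out 4.8 × 23 = 110.40 in total (split across the unequal shares, but the aggregate is all that matters for the group sum).
The 8 free-riders keep 23 each, adding 184. Group total = 184 + 110.40 = 294.40.

294.40 labor-hours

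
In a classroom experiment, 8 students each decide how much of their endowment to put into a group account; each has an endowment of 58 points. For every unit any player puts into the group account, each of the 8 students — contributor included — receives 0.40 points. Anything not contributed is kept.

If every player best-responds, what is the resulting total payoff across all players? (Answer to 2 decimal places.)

The private return per contributed unit is 0.40 < 1, so contributing 0 is dominant for every player. At the Nash equilibrium everyone keeps their 58, and the group total is 8 × 58 = 464.

464.00 points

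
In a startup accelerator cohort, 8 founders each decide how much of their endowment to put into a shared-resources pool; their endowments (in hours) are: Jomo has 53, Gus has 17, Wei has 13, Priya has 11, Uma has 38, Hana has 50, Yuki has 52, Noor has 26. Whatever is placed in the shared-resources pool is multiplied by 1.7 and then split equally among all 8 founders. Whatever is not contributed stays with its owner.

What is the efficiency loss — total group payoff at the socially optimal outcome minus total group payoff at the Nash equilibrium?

182.00 hours

The private return per contributed unit is 1.7/8 = 0.2125 < 1 for every player regardless of endowment, so the Nash equilibrium is zero contribution and the group total is Σ E_j = 53 + 17 + 13 + 11 + 38 + 50 + 52 + 26 = 260.
Each contributed unit returns 1.700 to the group, so the social optimum is full contribution by everyone: group total = 1.700 × 260 = 442.00.
Efficiency loss = (1.700 − 1) × 260 = 182.00.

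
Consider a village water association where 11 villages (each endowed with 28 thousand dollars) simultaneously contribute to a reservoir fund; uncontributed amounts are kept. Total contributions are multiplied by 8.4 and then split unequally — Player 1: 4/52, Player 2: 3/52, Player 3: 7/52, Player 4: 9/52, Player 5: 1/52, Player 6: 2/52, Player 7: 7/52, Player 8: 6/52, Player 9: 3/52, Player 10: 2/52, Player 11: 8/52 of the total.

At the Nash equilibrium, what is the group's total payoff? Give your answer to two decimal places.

For player j, contributing a unit is worthwhile iff 8.4 × (j's share) ≥ 1, i.e. iff j's share is at least 0.1190.
Player 3, Player 4, Player 7 and Player 11 are above the threshold, contributing 28 each; the remaining 7 contribute 0. Total contributed: 112.
The reservoir fund pays out 8.4 × 112 = 940.80 in total (split across the unequal shares, but the aggregate is all that matters for the group sum).
The 7 free-riders keep 28 each, adding 196. Group total = 196 + 940.80 = 1136.80.

1136.80 thousand dollars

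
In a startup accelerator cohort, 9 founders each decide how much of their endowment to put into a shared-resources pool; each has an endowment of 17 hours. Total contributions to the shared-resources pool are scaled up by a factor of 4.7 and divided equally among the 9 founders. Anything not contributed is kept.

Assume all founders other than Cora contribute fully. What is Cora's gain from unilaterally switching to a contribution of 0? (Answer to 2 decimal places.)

8.12 hours

Switching from a contribution of 17 to 0 lets Cora keep an extra 17 hours, but lowers the shared-resources pool by 17, which costs Cora their own share of that drop: 4.7/9 × 17 = 8.88.
Net gain = 17 − 8.88 = 8.12. The private return per contributed unit (0.5222) is below 1, so free-riding is indeed the best response regardless of what the others do.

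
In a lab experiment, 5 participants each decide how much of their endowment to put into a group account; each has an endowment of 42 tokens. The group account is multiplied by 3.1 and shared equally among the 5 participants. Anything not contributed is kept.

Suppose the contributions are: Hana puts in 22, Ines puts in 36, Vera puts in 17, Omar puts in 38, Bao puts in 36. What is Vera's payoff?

117.38 tokens

Total contributed: 22 + 36 + 17 + 38 + 36 = 149.
Each receives 3.1 × 149 / 5 = 92.38 from the group account.
Vera keeps 42 − 17 = 25, so Vera's payoff is 25 + 92.38 = 117.38.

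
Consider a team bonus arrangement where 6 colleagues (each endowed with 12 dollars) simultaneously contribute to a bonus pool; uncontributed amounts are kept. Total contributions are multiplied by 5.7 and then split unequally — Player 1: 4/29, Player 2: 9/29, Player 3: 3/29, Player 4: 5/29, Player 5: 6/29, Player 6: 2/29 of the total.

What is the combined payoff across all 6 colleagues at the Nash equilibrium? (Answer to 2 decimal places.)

184.80 dollars

Each unit j contributes comes back to j as 5.7 × (j's share), so j prefers to contribute only if that share exceeds 1/5.7 = 0.1754; otherwise keeping the unit dominates.
Player 2 and Player 5 clear that bar, contributing 12 each; the remaining 4 contribute 0. Total contributed: 24.
The bonus pool pays out 5.7 × 24 = 136.80 in total (split across the unequal shares, but the aggregate is all that matters for the group sum).
The 4 free-riders keep 12 each, adding 48. Group total = 48 + 136.80 = 184.80.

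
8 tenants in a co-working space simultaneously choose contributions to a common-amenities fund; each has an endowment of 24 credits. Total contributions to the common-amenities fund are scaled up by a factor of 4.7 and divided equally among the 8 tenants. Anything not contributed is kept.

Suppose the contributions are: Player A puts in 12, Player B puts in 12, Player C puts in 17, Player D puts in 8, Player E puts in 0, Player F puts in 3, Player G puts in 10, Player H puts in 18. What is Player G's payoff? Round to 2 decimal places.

61.00 credits

Total contributed: 12 + 12 + 17 + 8 + 0 + 3 + 10 + 18 = 80.
Each receives 4.7 × 80 / 8 = 47.00 from the common-amenities fund.
Player G keeps 24 − 10 = 14, so Player G's payoff is 14 + 47.00 = 61.00.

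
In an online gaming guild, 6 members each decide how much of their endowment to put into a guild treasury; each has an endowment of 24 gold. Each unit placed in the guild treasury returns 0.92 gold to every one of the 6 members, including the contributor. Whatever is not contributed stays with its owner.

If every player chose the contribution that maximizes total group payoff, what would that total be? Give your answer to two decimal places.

Each contributed unit returns 5.520 to the group as a whole (0.92 to each of 6 players), which exceeds 1, so the social optimum is full contribution: group total = 5.520 × 144 = 794.88.

794.88 gold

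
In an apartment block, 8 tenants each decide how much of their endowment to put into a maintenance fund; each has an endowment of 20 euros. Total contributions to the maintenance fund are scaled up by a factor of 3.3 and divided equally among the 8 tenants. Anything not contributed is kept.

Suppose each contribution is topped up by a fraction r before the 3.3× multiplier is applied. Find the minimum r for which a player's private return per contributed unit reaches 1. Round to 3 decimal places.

With matching at rate r, one contributed unit becomes (1 + r) in the maintenance fund and returns 3.3 × (1 + r) / 8 to the contributor.
Setting this equal to 1: 1 + r = 8/3.3 = 2.4242.
So the minimum matching rate is r = 2.4242 − 1 = 1.424.

1.424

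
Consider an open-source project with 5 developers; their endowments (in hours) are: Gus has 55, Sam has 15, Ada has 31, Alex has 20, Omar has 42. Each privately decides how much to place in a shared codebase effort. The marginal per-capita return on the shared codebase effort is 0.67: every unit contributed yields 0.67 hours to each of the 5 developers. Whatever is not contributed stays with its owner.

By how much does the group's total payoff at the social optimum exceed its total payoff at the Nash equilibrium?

The private return per contributed unit is 0.67 < 1 for everyone, so the Nash equilibrium is zero contribution and the group total is Σ E_j = 55 + 15 + 31 + 20 + 42 = 163.
Each contributed unit returns 3.350 to the group, so the social optimum is full contribution by everyone: group total = 3.350 × 163 = 546.05.
Efficiency loss = (3.350 − 1) × 163 = 383.05.

383.05 hours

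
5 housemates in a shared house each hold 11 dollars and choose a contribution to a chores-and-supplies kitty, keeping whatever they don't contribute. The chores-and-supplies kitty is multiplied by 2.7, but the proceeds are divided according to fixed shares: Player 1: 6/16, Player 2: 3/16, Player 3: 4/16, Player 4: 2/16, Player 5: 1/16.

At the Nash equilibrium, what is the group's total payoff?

73.70 dollars

Player j's private return per contributed unit is 2.7 × (j's share). Contributing is weakly dominant for j when that share is at least 1/2.7 = 0.3704, and contributing 0 is dominant otherwise.
Only Player 1 (6/16) clears that bar, contributing 11; the remaining 4 contribute 0. Total contributed: 11.
The chores-and-supplies kitty pays out 2.7 × 11 = 29.70 in total (split across the unequal shares, but the aggregate is all that matters for the group sum).
The 4 free-riders keep 11 each, adding 44. Group total = 44 + 29.70 = 73.70.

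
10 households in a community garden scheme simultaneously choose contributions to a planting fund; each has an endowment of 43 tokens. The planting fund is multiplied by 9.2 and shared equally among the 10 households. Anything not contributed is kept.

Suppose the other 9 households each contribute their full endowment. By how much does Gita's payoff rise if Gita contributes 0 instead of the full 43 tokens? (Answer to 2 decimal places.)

3.44 tokens

Switching from a contribution of 43 to 0 lets Gita keep an extra 43 tokens, but lowers the planting fund by 43, which costs Gita their own share of that drop: 9.2/10 × 43 = 39.56.
Net gain = 43 − 39.56 = 3.44. The private return per contributed unit (0.9200) is below 1, so free-riding is indeed the best response regardless of what the others do.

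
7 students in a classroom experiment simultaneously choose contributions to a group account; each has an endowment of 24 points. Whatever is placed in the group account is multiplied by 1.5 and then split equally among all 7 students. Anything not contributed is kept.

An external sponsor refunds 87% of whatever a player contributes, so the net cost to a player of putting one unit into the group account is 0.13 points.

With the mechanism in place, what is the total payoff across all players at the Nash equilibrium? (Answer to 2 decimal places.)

Under the mechanism each unit contributed yields (1.5/7) / 0.13 = 1.6484 back to its contributor per unit of net cost, which exceeds 1, making full contribution the dominant choice for everyone.
At the Nash equilibrium everyone contributes 24. Group total payoff = 7 × (24 × 0.87 + 1.5 × 24) = 398.16.

398.16 points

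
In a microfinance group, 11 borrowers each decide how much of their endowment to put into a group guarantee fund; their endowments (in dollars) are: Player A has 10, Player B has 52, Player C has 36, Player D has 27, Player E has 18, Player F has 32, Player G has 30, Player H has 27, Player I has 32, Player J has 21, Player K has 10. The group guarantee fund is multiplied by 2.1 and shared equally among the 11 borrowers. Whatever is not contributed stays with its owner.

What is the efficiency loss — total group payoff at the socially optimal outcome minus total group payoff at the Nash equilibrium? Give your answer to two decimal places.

324.50 dollars

The private return per contributed unit is 2.1/11 = 0.1909 < 1 for every player regardless of endowment, so the Nash equilibrium is zero contribution and the group total is Σ E_j = 10 + 52 + 36 + 27 + 18 + 32 + 30 + 27 + 32 + 21 + 10 = 295.
Each contributed unit returns 2.100 to the group, so the social optimum is full contribution by everyone: group total = 2.100 × 295 = 619.50.
Efficiency loss = (2.100 − 1) × 295 = 324.50.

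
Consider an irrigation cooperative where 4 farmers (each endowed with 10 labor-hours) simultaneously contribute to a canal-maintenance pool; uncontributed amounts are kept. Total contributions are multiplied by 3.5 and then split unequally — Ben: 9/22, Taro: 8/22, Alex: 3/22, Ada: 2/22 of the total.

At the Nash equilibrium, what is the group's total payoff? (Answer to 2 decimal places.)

90.00 labor-hours

Player j's private return per contributed unit is 3.5 × (j's share). Contributing is weakly dominant for j when that share is at least 1/3.5 = 0.2857, and contributing 0 is dominant otherwise.
The shares above 0.2857 belong to Ben and Taro, contributing 10 each; the remaining 2 contribute 0. Total contributed: 20.
The canal-maintenance pool pays out 3.5 × 20 = 70.00 in total (split across the unequal shares, but the aggregate is all that matters for the group sum).
The 2 free-riders keep 10 each, adding 20. Group total = 20 + 70.00 = 90.00.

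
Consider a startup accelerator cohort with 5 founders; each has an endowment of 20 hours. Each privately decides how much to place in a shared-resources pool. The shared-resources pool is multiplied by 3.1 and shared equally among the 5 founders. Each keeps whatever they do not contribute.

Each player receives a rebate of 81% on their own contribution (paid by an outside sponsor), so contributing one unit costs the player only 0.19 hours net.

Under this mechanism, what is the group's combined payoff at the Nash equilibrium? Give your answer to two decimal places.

Under the mechanism each unit contributed yields (3.1/5) / 0.19 = 3.2632 back to its contributor per unit of net cost, which exceeds 1, making full contribution the dominant choice for everyone.
So the Nash equilibrium is full contribution by all 5; the group earns 5 × (20 × 0.81 + 3.1 × 20) = 391.00.

391.00 hours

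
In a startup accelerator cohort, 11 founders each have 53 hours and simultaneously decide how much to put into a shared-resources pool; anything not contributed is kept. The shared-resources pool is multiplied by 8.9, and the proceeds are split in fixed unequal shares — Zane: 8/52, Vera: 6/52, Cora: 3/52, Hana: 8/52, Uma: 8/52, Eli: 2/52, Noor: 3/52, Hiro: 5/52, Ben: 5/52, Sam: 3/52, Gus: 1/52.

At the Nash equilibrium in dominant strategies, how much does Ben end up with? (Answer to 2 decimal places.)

A player with share s gets back 8.9·s per unit contributed, so full contribution is dominant for anyone with s > 1/8.9 = 0.1124 and zero contribution is dominant for anyone below.
The shares above 0.1124 belong to Zane, Vera, Hana and Uma, contributing 53 each; the remaining 7 contribute 0. Total contributed: 212.
Ben keeps 53 and receives 8.9 × 212 × 5/52 = 181.42 from the shared-resources pool, for a payoff of 234.42.

234.42 hours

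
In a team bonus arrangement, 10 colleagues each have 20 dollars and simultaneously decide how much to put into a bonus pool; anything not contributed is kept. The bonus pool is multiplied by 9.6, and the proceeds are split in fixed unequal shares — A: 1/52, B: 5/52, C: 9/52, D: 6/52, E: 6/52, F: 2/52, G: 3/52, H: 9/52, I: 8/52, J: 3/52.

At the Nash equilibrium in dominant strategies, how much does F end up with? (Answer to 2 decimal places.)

56.92 dollars

Player j's private return per contributed unit is 9.6 × (j's share). Contributing is weakly dominant for j when that share is at least 1/9.6 = 0.1042, and contributing 0 is dominant otherwise.
C, D, E, H and I are above the threshold, contributing 20 each; the remaining 5 contribute 0. Total contributed: 100.
F keeps 20 and receives 9.6 × 100 × 2/52 = 36.92 from the bonus pool, for a payoff of 56.92.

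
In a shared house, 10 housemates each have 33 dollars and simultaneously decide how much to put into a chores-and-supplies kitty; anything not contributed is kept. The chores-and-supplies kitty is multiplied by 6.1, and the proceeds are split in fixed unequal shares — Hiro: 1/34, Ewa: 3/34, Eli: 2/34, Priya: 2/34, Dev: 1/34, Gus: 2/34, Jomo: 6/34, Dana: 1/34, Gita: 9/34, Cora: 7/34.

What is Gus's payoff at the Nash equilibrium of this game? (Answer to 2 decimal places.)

68.52 dollars

Player j's private return per contributed unit is 6.1 × (j's share). Contributing is weakly dominant for j when that share is at least 1/6.1 = 0.1639, and contributing 0 is dominant otherwise.
Jomo, Gita and Cora are above the threshold, contributing 33 each; the remaining 7 contribute 0. Total contributed: 99.
Gus keeps 33 and receives 6.1 × 99 × 2/34 = 35.52 from the chores-and-supplies kitty, for a payoff of 68.52.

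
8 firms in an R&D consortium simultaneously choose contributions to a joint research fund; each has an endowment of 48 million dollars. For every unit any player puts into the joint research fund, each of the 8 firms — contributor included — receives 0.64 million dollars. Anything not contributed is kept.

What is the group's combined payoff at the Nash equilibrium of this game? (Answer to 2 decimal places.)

384.00 million dollars

The private return per contributed unit is 0.64 < 1, so contributing 0 is dominant for every player. At the Nash equilibrium everyone keeps their 48, and the group total is 8 × 48 = 384.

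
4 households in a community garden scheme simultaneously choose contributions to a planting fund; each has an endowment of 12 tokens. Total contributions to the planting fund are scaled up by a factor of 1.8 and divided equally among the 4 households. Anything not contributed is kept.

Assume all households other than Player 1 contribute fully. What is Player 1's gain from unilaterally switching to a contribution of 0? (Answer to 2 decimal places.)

6.60 tokens

Switching from a contribution of 12 to 0 lets Player 1 keep an extra 12 tokens, but lowers the planting fund by 12, which costs Player 1 their own share of that drop: 1.8/4 × 12 = 5.40.
Net gain = 12 − 5.40 = 6.60. The private return per contributed unit (0.4500) is below 1, so free-riding is indeed the best response regardless of what the others do.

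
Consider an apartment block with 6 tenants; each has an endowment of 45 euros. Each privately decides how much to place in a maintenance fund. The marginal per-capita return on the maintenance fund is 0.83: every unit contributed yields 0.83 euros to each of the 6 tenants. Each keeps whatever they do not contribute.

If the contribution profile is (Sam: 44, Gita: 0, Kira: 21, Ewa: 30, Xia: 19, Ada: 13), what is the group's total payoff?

Total contributed: 44 + 0 + 21 + 30 + 19 + 13 = 127; total kept: 6 × 45 − 127 = 143.
The maintenance fund pays out 0.83 × 6 × 127 = 632.46 in aggregate.
Group total = 143 + 632.46 = 775.46.

775.46 euros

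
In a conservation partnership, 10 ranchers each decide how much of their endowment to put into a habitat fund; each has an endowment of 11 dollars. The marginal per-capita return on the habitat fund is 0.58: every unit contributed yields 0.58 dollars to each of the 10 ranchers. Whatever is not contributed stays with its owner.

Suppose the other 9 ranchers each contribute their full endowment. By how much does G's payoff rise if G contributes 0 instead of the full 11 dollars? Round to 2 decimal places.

4.62 dollars

Switching from a contribution of 11 to 0 lets G keep an extra 11 dollars, but lowers the habitat fund by 11, which costs G their own share of that drop: 0.58 × 11 = 6.38.
Net gain = 11 − 6.38 = 4.62. The private return per contributed unit (0.58) is below 1, so free-riding is indeed the best response regardless of what the others do.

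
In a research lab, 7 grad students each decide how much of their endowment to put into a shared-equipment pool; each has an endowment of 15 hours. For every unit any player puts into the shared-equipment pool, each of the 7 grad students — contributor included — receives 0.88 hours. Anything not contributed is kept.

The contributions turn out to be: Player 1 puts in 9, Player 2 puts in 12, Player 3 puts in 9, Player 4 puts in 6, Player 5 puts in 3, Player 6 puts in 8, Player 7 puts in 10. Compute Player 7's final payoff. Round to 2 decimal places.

Total contributed: 9 + 12 + 9 + 6 + 3 + 8 + 10 = 57.
Each receives 0.88 × 57 = 50.16 from the shared-equipment pool.
Player 7 keeps 15 − 10 = 5, so Player 7's payoff is 5 + 50.16 = 55.16.

55.16 hours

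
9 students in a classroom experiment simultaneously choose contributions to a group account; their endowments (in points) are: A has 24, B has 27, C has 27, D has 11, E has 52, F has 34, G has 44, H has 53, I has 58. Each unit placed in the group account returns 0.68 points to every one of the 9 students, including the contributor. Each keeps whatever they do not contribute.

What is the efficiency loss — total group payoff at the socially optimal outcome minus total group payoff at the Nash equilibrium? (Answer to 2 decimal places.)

1689.60 points

The private return per contributed unit is 0.68 < 1 for everyone, so the Nash equilibrium is zero contribution and the group total is Σ E_j = 24 + 27 + 27 + 11 + 52 + 34 + 44 + 53 + 58 = 330.
Each contributed unit returns 6.120 to the group, so the social optimum is full contribution by everyone: group total = 6.120 × 330 = 2019.60.
Efficiency loss = (6.120 − 1) × 330 = 1689.60.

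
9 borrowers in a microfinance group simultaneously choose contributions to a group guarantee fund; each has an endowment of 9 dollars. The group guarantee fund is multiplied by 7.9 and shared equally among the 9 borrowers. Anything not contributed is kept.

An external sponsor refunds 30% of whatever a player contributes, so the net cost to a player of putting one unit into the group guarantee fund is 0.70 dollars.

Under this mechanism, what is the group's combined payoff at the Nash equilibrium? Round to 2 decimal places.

With the mechanism, a contributed unit returns (7.9/9) / 0.70 = 1.2540 per unit of net cost to the contributor — now above 1 — so contributing fully is weakly dominant for every player.
So the Nash equilibrium is full contribution by all 9; the group earns 9 × (9 × 0.30 + 7.9 × 9) = 664.20.

664.20 dollars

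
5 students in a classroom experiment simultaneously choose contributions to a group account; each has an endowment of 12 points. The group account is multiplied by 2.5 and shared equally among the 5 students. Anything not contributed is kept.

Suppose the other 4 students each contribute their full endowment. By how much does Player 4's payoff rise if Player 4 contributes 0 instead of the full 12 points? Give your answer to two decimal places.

Switching from a contribution of 12 to 0 lets Player 4 keep an extra 12 points, but lowers the group account by 12, which costs Player 4 their own share of that drop: 2.5/5 × 12 = 6.00.
Net gain = 12 − 6.00 = 6.00. The private return per contributed unit (0.5000) is below 1, so free-riding is indeed the best response regardless of what the others do.

6.00 points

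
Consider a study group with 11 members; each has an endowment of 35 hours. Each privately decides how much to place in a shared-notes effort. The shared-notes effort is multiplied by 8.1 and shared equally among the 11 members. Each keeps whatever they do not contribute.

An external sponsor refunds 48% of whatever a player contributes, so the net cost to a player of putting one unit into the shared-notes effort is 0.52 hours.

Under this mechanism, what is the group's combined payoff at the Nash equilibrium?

3303.30 hours

The effective private return per unit is now (8.1/11) / 0.52 = 1.4161 > 1, so every player's dominant strategy flips to full contribution.
At the Nash equilibrium everyone contributes 35. Group total payoff = 11 × (35 × 0.48 + 8.1 × 35) = 3303.30.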